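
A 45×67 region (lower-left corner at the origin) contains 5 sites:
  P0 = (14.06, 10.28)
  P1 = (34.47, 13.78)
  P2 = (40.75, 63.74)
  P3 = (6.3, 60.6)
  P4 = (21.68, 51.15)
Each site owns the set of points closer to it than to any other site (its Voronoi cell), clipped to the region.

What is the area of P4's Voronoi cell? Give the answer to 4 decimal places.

1. box [0,45]×[0,67]: [(0, 0) (45, 0) (45, 67) (0, 67)]
2. ⊥bis P4·P0 via (17.87,30.715): [(0, 34.0468) (45, 25.6568) (45, 67) (0, 67)]  |A|=1671.6708
3. ⊥bis P4·P1 via (28.075,32.465): [(0, 34.0468) (21.1662, 30.1004) (45, 38.2576) (45, 67) (0, 67)]  |A|=1521.5073
4. ⊥bis P4·P2 via (31.215,57.445): [(0, 34.0468) (21.1662, 30.1004) (44.0885, 37.9457) (24.9068, 67) (0, 67)]  |A|=1216.5099
5. ⊥bis P4·P3 via (13.99,55.875): [(0.5186, 33.9501) (21.1662, 30.1004) (44.0885, 37.9457) (24.9068, 67) (20.8256, 67)]  |A|=863.8236
6. canonical 5-gon: [(0.5186, 33.9501) (21.1662, 30.1004) (44.0885, 37.9457) (24.9068, 67) (20.8256, 67)]
7. shoelace: 863.8236

Area of P4's cell: 863.8236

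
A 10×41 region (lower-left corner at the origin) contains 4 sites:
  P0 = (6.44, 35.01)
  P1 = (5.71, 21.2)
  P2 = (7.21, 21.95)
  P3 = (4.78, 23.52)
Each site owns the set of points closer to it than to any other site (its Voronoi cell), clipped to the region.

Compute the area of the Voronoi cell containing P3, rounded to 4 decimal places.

1. box [0,10]×[0,41]: [(0, 0) (10, 0) (10, 41) (0, 41)]
2. ⊥bis P3·P0 via (5.61,29.265): [(0, 30.0755) (0, 0) (10, 0) (10, 28.6308)]  |A|=293.5313
3. ⊥bis P3·P1 via (5.245,22.36): [(0, 30.0755) (0, 20.2575) (10, 24.2661) (10, 28.6308)]  |A|=70.9134
4. ⊥bis P3·P2 via (5.995,22.735): [(9.8209, 28.6566) (0, 30.0755) (0, 20.2575) (5.9302, 22.6347)]  |A|=61.4421
5. canonical 4-gon: [(9.8209, 28.6566) (0, 30.0755) (0, 20.2575) (5.9302, 22.6347)]
6. shoelace: 61.4421

Area of P3's cell: 61.4421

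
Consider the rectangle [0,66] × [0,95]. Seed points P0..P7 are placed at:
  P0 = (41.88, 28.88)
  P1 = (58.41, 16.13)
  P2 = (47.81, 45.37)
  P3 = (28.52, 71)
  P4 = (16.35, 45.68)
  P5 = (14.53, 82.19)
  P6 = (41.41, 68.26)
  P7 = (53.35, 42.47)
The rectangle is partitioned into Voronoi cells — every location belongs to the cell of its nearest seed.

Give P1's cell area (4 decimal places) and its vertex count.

Area of P1's cell: 651.8826 (4 vertices)

1. box [0,66]×[0,95]: [(0, 0) (66, 0) (66, 95) (0, 95)]
2. ⊥bis P1·P0 via (50.145,22.505): [(32.7863, 0) (66, 0) (66, 43.0605)]  |A|=715.0992
3. ⊥bis P1·P2 via (53.11,30.75): [(57.8222, 32.4582) (32.7863, 0) (66, 0) (66, 35.4228)]  |A|=683.8694
4. ⊥bis P1·P3 via (43.465,43.565): [(57.8222, 32.4582) (32.7863, 0) (66, 0) (66, 35.4228)]  |A|=683.8694
5. ⊥bis P1·P4 via (37.38,30.905): [(57.8222, 32.4582) (32.7863, 0) (66, 0) (66, 35.4228)]  |A|=683.8694
6. ⊥bis P1·P5 via (36.47,49.16): [(57.8222, 32.4582) (32.7863, 0) (66, 0) (66, 35.4228)]  |A|=683.8694
7. ⊥bis P1·P6 via (49.91,42.195): [(57.8222, 32.4582) (32.7863, 0) (66, 0) (66, 35.4228)]  |A|=683.8694
8. ⊥bis P1·P7 via (55.88,29.3): [(55.3002, 29.1886) (32.7863, 0) (66, 0) (66, 31.2441)]  |A|=651.8826
9. canonical 4-gon: [(55.3002, 29.1886) (32.7863, 0) (66, 0) (66, 31.2441)]
10. shoelace: 651.8826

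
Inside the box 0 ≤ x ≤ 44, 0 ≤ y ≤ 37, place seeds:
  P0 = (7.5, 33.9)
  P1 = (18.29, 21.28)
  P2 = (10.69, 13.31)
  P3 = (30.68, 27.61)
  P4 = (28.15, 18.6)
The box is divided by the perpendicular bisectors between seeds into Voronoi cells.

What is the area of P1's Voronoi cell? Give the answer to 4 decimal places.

Area of P1's cell: 183.5781

1. box [0,44]×[0,37]: [(0, 0) (44, 0) (44, 37) (0, 37)]
2. ⊥bis P1·P0 via (12.895,27.59): [(0, 16.5649) (0, 0) (44, 0) (44, 37) (23.9009, 37)]  |A|=1383.7906
3. ⊥bis P1·P2 via (14.49,17.295): [(8.0436, 23.4421) (32.627, 0) (44, 0) (44, 37) (23.9009, 37)]  |A|=934.747
4. ⊥bis P1·P3 via (24.485,24.445): [(19.8432, 33.5306) (8.0436, 23.4421) (32.627, 0) (36.9738, 0)]  |A|=335.1848
5. ⊥bis P1·P4 via (23.22,19.94): [(24.4586, 24.4968) (19.8432, 33.5306) (8.0436, 23.4421) (20.8521, 11.2283)]  |A|=183.5781
6. canonical 4-gon: [(24.4586, 24.4968) (19.8432, 33.5306) (8.0436, 23.4421) (20.8521, 11.2283)]
7. shoelace: 183.5781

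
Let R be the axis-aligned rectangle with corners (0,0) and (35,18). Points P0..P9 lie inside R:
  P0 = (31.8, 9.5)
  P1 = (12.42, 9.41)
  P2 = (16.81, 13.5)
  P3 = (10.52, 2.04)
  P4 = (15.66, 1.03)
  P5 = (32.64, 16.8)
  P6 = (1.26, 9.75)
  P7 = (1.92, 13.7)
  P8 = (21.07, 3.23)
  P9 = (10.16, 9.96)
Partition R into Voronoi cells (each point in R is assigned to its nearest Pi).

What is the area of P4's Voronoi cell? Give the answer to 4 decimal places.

1. box [0,35]×[0,18]: [(0, 0) (35, 0) (35, 18) (0, 18)]
2. ⊥bis P4·P0 via (23.73,5.265): [(0, 0) (26.493, 0) (17.0469, 18) (0, 18)]  |A|=391.8588
3. ⊥bis P4·P1 via (14.04,5.22): [(0.5389, 0) (26.493, 0) (22.1152, 8.3421)]  |A|=108.2564
4. ⊥bis P4·P2 via (16.235,7.265): [(18.7333, 7.0346) (0.5389, 0) (26.493, 0) (23.0082, 6.6404)]  |A|=104.7949
5. ⊥bis P4·P3 via (13.09,1.535): [(18.7333, 7.0346) (13.7955, 5.1255) (12.7884, 0) (26.493, 0) (23.0082, 6.6404)]  |A|=73.4027
6. ⊥bis P4·P5 via (24.15,8.915): [(18.7333, 7.0346) (13.7955, 5.1255) (12.7884, 0) (26.493, 0) (23.0082, 6.6404)]  |A|=73.4027
7. ⊥bis P4·P6 via (8.46,5.39): [(18.7333, 7.0346) (13.7955, 5.1255) (12.7884, 0) (26.493, 0) (23.0082, 6.6404)]  |A|=73.4027
8. ⊥bis P4·P7 via (8.79,7.365): [(18.7333, 7.0346) (13.7955, 5.1255) (12.7884, 0) (26.493, 0) (23.0082, 6.6404)]  |A|=73.4027
9. ⊥bis P4·P8 via (18.365,2.13): [(16.6915, 6.2452) (13.7955, 5.1255) (12.7884, 0) (19.2312, 0)]  |A|=26.9761
10. ⊥bis P4·P9 via (12.91,5.495): [(16.6915, 6.2452) (13.7955, 5.1255) (12.7884, 0) (19.2312, 0)]  |A|=26.9761
11. canonical 4-gon: [(16.6915, 6.2452) (13.7955, 5.1255) (12.7884, 0) (19.2312, 0)]
12. shoelace: 26.9761

Area of P4's cell: 26.9761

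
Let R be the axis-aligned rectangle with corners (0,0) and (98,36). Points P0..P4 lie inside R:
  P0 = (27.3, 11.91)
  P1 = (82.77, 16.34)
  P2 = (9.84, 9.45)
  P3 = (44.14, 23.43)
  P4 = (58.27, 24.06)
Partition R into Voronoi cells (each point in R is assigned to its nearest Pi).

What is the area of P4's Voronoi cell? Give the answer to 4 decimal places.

Area of P4's cell: 661.1626

1. box [0,98]×[0,36]: [(0, 0) (98, 0) (98, 36) (0, 36)]
2. ⊥bis P4·P0 via (42.785,17.985): [(49.8408, 0) (98, 0) (98, 36) (35.7174, 36)]  |A|=1987.9519
3. ⊥bis P4·P1 via (70.52,20.2): [(49.8408, 0) (64.1549, 0) (75.4986, 36) (35.7174, 36)]  |A|=973.7158
4. ⊥bis P4·P2 via (34.055,16.755): [(49.8408, 0) (64.1549, 0) (75.4986, 36) (35.7174, 36)]  |A|=973.7158
5. ⊥bis P4·P3 via (51.205,23.745): [(52.2637, 0) (64.1549, 0) (75.4986, 36) (50.6586, 36)]  |A|=661.1626
6. canonical 4-gon: [(52.2637, 0) (64.1549, 0) (75.4986, 36) (50.6586, 36)]
7. shoelace: 661.1626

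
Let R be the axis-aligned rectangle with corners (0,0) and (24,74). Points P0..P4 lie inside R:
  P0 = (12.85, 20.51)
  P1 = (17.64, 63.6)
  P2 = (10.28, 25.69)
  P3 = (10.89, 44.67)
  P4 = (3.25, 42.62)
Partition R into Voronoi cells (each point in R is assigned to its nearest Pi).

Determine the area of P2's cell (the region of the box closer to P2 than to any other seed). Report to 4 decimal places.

Area of P2's cell: 264.1747

1. box [0,24]×[0,74]: [(0, 0) (24, 0) (24, 74) (0, 74)]
2. ⊥bis P2·P0 via (11.565,23.1): [(0, 17.3622) (24, 29.2695) (24, 74) (0, 74)]  |A|=1216.4203
3. ⊥bis P2·P1 via (13.96,44.645): [(0, 47.3553) (0, 17.3622) (24, 29.2695) (24, 42.6958)]  |A|=521.0328
4. ⊥bis P2·P3 via (10.585,35.18): [(0, 35.5202) (0, 17.3622) (24, 29.2695) (24, 34.7489)]  |A|=283.6489
5. ⊥bis P2·P4 via (6.765,34.155): [(9.3305, 35.2203) (0, 31.3459) (0, 17.3622) (24, 29.2695) (24, 34.7489)]  |A|=264.1747
6. canonical 5-gon: [(9.3305, 35.2203) (0, 31.3459) (0, 17.3622) (24, 29.2695) (24, 34.7489)]
7. shoelace: 264.1747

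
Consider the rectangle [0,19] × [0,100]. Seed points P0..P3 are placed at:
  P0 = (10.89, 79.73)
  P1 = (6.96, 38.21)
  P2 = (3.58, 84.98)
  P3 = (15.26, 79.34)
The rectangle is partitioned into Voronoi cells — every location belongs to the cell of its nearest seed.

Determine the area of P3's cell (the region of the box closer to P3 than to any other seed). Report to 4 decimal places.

1. box [0,19]×[0,100]: [(0, 0) (19, 0) (19, 100) (0, 100)]
2. ⊥bis P3·P0 via (13.075,79.535): [(5.9769, 0) (19, 0) (19, 100) (14.9014, 100)]  |A|=856.0847
3. ⊥bis P3·P1 via (11.11,58.775): [(11.2203, 58.7527) (19, 57.1828) (19, 100) (14.9014, 100)]  |A|=251.0808
4. ⊥bis P3·P2 via (9.42,82.16): [(14.191, 92.0405) (11.2203, 58.7527) (19, 57.1828) (19, 100) (18.0345, 100)]  |A|=238.6117
5. canonical 5-gon: [(14.191, 92.0405) (11.2203, 58.7527) (19, 57.1828) (19, 100) (18.0345, 100)]
6. shoelace: 238.6117

Area of P3's cell: 238.6117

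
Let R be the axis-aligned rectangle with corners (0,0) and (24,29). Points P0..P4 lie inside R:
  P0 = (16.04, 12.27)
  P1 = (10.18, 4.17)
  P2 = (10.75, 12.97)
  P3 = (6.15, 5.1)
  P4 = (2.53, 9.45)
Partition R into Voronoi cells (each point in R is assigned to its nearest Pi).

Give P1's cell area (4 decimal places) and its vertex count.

1. box [0,24]×[0,29]: [(0, 0) (24, 0) (24, 29) (0, 29)]
2. ⊥bis P1·P0 via (13.11,8.22): [(0, 17.7045) (0, 0) (24, 0) (24, 0.3416)]  |A|=216.5529
3. ⊥bis P1·P2 via (10.465,8.57): [(12.8387, 8.4162) (0, 9.2478) (0, 0) (24, 0) (24, 0.3416)]  |A|=162.2664
4. ⊥bis P1·P3 via (8.165,4.635): [(12.8387, 8.4162) (9.0936, 8.6588) (7.0954, 0) (24, 0) (24, 0.3416)]  |A|=89.4995
5. ⊥bis P1·P4 via (6.355,6.81): [(12.8387, 8.4162) (9.0936, 8.6588) (7.0954, 0) (24, 0) (24, 0.3416)]  |A|=89.4995
6. canonical 5-gon: [(12.8387, 8.4162) (9.0936, 8.6588) (7.0954, 0) (24, 0) (24, 0.3416)]
7. shoelace: 89.4995

Area of P1's cell: 89.4995 (5 vertices)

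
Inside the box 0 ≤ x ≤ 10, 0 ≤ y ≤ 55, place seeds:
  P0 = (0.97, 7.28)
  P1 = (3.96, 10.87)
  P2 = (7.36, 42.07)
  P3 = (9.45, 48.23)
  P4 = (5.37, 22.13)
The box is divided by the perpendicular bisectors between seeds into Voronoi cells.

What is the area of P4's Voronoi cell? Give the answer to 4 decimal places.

1. box [0,10]×[0,55]: [(0, 0) (10, 0) (10, 55) (0, 55)]
2. ⊥bis P4·P0 via (3.17,14.705): [(0, 15.6443) (10, 12.6813) (10, 55) (0, 55)]  |A|=408.3722
3. ⊥bis P4·P1 via (4.665,16.5): [(0, 17.0842) (10, 15.8319) (10, 55) (0, 55)]  |A|=385.4195
4. ⊥bis P4·P2 via (6.365,32.1): [(0, 32.7352) (0, 17.0842) (10, 15.8319) (10, 31.7372)]  |A|=157.7818
5. ⊥bis P4·P3 via (7.41,35.18): [(0, 32.7352) (0, 17.0842) (10, 15.8319) (10, 31.7372)]  |A|=157.7818
6. canonical 4-gon: [(0, 32.7352) (0, 17.0842) (10, 15.8319) (10, 31.7372)]
7. shoelace: 157.7818

Area of P4's cell: 157.7818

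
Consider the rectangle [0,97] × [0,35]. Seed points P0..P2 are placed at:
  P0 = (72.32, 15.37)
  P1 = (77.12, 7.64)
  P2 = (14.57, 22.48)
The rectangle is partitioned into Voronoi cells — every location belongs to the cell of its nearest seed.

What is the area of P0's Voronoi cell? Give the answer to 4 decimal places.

1. box [0,97]×[0,35]: [(0, 0) (97, 0) (97, 35) (0, 35)]
2. ⊥bis P0·P1 via (74.72,11.505): [(0, 0) (56.1922, 0) (97, 25.3399) (97, 35) (0, 35)]  |A|=2877.9661
3. ⊥bis P0·P2 via (43.445,18.925): [(41.115, 0) (56.1922, 0) (97, 25.3399) (97, 35) (45.4241, 35)]  |A|=1363.5315
4. canonical 5-gon: [(41.115, 0) (56.1922, 0) (97, 25.3399) (97, 35) (45.4241, 35)]
5. shoelace: 1363.5315

Area of P0's cell: 1363.5315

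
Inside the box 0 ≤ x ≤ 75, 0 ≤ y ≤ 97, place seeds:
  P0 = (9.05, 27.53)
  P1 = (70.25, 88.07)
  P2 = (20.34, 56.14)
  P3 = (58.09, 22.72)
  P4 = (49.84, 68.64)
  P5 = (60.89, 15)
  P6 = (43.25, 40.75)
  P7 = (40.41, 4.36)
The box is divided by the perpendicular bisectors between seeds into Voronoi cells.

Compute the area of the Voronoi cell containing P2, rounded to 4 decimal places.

Area of P2's cell: 1630.4268

1. box [0,75]×[0,97]: [(0, 0) (75, 0) (75, 97) (0, 97)]
2. ⊥bis P2·P0 via (14.695,41.835): [(0, 47.6339) (75, 18.0376) (75, 97) (0, 97)]  |A|=4812.3185
3. ⊥bis P2·P1 via (45.295,72.105): [(0, 47.6339) (75, 18.0376) (75, 25.6729) (29.3684, 97) (0, 97)]  |A|=3184.9334
4. ⊥bis P2·P3 via (39.215,39.43): [(0, 47.6339) (34.4446, 34.0415) (54.8793, 57.1238) (29.3684, 97) (0, 97)]  |A|=2476.5459
5. ⊥bis P2·P4 via (35.09,62.39): [(0, 47.6339) (34.4446, 34.0415) (43.0049, 43.7109) (20.4247, 97) (0, 97)]  |A|=1830.4066
6. ⊥bis P2·P5 via (40.615,35.57): [(0, 47.6339) (34.4446, 34.0415) (43.0049, 43.7109) (20.4247, 97) (0, 97)]  |A|=1830.4066
7. ⊥bis P2·P6 via (31.795,48.445): [(0, 47.6339) (24.702, 37.8861) (37.4389, 56.8466) (20.4247, 97) (0, 97)]  |A|=1630.4268
8. ⊥bis P2·P7 via (30.375,30.25): [(0, 47.6339) (24.702, 37.8861) (37.4389, 56.8466) (20.4247, 97) (0, 97)]  |A|=1630.4268
9. canonical 5-gon: [(0, 47.6339) (24.702, 37.8861) (37.4389, 56.8466) (20.4247, 97) (0, 97)]
10. shoelace: 1630.4268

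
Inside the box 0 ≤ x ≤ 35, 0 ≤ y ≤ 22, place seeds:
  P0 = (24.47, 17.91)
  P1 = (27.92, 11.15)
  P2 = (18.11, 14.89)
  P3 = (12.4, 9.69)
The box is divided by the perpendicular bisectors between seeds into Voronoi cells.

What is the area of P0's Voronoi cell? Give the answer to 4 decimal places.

1. box [0,35]×[0,22]: [(0, 0) (35, 0) (35, 22) (0, 22)]
2. ⊥bis P0·P1 via (26.195,14.53): [(0, 1.1612) (35, 19.0237) (35, 22) (0, 22)]  |A|=416.7638
3. ⊥bis P0·P2 via (21.29,16.4): [(22.9615, 12.8798) (35, 19.0237) (35, 22) (18.6309, 22)]  |A|=92.5601
4. ⊥bis P0·P3 via (18.435,13.8): [(22.9615, 12.8798) (35, 19.0237) (35, 22) (18.6309, 22)]  |A|=92.5601
5. canonical 4-gon: [(22.9615, 12.8798) (35, 19.0237) (35, 22) (18.6309, 22)]
6. shoelace: 92.5601

Area of P0's cell: 92.5601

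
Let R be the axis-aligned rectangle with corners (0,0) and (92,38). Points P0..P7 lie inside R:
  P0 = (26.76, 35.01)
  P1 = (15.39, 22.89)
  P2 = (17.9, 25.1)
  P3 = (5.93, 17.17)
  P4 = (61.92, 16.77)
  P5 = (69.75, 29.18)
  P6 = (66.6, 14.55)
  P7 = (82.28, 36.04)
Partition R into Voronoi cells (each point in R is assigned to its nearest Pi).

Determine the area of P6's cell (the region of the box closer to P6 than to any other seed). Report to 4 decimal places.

1. box [0,92]×[0,38]: [(0, 0) (92, 0) (92, 38) (0, 38)]
2. ⊥bis P6·P0 via (46.68,24.78): [(33.9541, 0) (92, 0) (92, 38) (53.4692, 38)]  |A|=1834.957
3. ⊥bis P6·P1 via (40.995,18.72): [(39.8002, 11.3835) (37.9463, 0) (92, 0) (92, 38) (53.4692, 38)]  |A|=1812.2346
4. ⊥bis P6·P2 via (42.25,19.825): [(40.8745, 13.4754) (37.9553, 0) (92, 0) (92, 38) (53.4692, 38)]  |A|=1807.9986
5. ⊥bis P6·P3 via (36.265,15.86): [(40.8745, 13.4754) (37.9553, 0) (92, 0) (92, 38) (53.4692, 38)]  |A|=1807.9986
6. ⊥bis P6·P4 via (64.26,15.66): [(56.8315, 0) (92, 0) (92, 38) (74.8572, 38)]  |A|=993.9144
7. ⊥bis P6·P5 via (68.175,21.865): [(67.2934, 22.0548) (56.8315, 0) (92, 0) (92, 16.7352)]  |A|=594.5517
8. ⊥bis P6·P7 via (74.44,25.295): [(83.7315, 18.5155) (67.2934, 22.0548) (56.8315, 0) (92, 0) (92, 12.4825)]  |A|=576.97
9. canonical 5-gon: [(83.7315, 18.5155) (67.2934, 22.0548) (56.8315, 0) (92, 0) (92, 12.4825)]
10. shoelace: 576.97

Area of P6's cell: 576.9700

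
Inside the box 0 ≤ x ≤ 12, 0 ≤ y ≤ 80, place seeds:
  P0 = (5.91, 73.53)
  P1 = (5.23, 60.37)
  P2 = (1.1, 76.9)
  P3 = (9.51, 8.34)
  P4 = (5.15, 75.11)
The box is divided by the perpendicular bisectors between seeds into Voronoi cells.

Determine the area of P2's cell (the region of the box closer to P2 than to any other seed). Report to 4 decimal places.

1. box [0,12]×[0,80]: [(0, 0) (12, 0) (12, 80) (0, 80)]
2. ⊥bis P2·P0 via (3.505,75.215): [(0, 70.2123) (6.8575, 80) (0, 80)]  |A|=33.5595
3. ⊥bis P2·P1 via (3.165,68.635): [(0, 70.2123) (6.8575, 80) (0, 80)]  |A|=33.5595
4. ⊥bis P2·P3 via (5.305,42.62): [(0, 70.2123) (6.8575, 80) (0, 80)]  |A|=33.5595
5. ⊥bis P2·P4 via (3.125,76.005): [(0, 70.2123) (1.5299, 72.3959) (4.8907, 80) (0, 80)]  |A|=26.0816
6. canonical 4-gon: [(0, 70.2123) (1.5299, 72.3959) (4.8907, 80) (0, 80)]
7. shoelace: 26.0816

Area of P2's cell: 26.0816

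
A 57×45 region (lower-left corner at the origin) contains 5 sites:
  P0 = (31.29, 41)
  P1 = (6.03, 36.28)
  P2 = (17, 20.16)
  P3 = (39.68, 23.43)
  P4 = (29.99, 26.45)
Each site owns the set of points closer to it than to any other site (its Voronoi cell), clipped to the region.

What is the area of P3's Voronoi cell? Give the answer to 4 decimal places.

1. box [0,57]×[0,45]: [(0, 0) (57, 0) (57, 45) (0, 45)]
2. ⊥bis P3·P0 via (35.485,32.215): [(0, 15.2703) (0, 0) (57, 0) (57, 42.4888)]  |A|=1646.1334
3. ⊥bis P3·P1 via (22.855,29.855): [(21.1405, 25.3652) (11.4542, 0) (57, 0) (57, 42.4888)]  |A|=1339.4539
4. ⊥bis P3·P2 via (28.34,21.795): [(27.3947, 28.3517) (31.4824, 0) (57, 0) (57, 42.4888)]  |A|=990.6818
5. ⊥bis P3·P4 via (34.835,24.94): [(37.3851, 33.1223) (30.0843, 9.6969) (31.4824, 0) (57, 0) (57, 42.4888)]  |A|=891.0808
6. canonical 5-gon: [(37.3851, 33.1223) (30.0843, 9.6969) (31.4824, 0) (57, 0) (57, 42.4888)]
7. shoelace: 891.0808

Area of P3's cell: 891.0808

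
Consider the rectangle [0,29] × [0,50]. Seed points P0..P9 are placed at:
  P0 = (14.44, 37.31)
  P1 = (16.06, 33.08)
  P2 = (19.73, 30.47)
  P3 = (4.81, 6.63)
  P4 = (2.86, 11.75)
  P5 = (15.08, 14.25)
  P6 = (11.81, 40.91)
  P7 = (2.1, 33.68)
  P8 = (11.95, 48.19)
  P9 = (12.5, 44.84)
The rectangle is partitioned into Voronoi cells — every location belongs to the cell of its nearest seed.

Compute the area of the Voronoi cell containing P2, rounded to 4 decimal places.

1. box [0,29]×[0,50]: [(0, 0) (29, 0) (29, 50) (0, 50)]
2. ⊥bis P2·P0 via (17.085,33.89): [(0, 20.6766) (0, 0) (29, 0) (29, 43.105)]  |A|=924.8327
3. ⊥bis P2·P1 via (17.895,31.775): [(22.2277, 37.8673) (0, 6.6123) (0, 0) (29, 0) (29, 43.105)]  |A|=768.5243
4. ⊥bis P2·P3 via (12.27,18.55): [(22.2277, 37.8673) (9.6541, 20.1872) (29, 8.0797) (29, 43.105)]  |A|=365.7379
5. ⊥bis P2·P4 via (11.295,21.11): [(22.2277, 37.8673) (10.6949, 21.6508) (18.3765, 14.7283) (29, 8.0797) (29, 43.105)]  |A|=356.5138
6. ⊥bis P2·P5 via (17.405,22.36): [(22.2277, 37.8673) (12.2503, 23.8378) (29, 19.0359) (29, 43.105)]  |A|=222.9522
7. ⊥bis P2·P6 via (15.77,35.69): [(22.2277, 37.8673) (12.2503, 23.8378) (29, 19.0359) (29, 43.105)]  |A|=222.9522
8. ⊥bis P2·P7 via (10.915,32.075): [(22.2277, 37.8673) (12.2503, 23.8378) (29, 19.0359) (29, 43.105)]  |A|=222.9522
9. ⊥bis P2·P8 via (15.84,39.33): [(22.2277, 37.8673) (12.2503, 23.8378) (29, 19.0359) (29, 43.105)]  |A|=222.9522
10. ⊥bis P2·P9 via (16.115,37.655): [(22.2277, 37.8673) (12.2503, 23.8378) (29, 19.0359) (29, 43.105)]  |A|=222.9522
11. canonical 4-gon: [(22.2277, 37.8673) (12.2503, 23.8378) (29, 19.0359) (29, 43.105)]
12. shoelace: 222.9522

Area of P2's cell: 222.9522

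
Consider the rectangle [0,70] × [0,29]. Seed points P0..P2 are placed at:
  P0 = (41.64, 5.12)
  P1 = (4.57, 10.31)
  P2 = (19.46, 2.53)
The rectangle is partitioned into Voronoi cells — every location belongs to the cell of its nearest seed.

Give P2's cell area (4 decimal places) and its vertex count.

Area of P2's cell: 378.9335 (4 vertices)

1. box [0,70]×[0,29]: [(0, 0) (70, 0) (70, 29) (0, 29)]
2. ⊥bis P2·P0 via (30.55,3.825): [(0, 0) (30.9967, 0) (27.6103, 29) (0, 29)]  |A|=849.8003
3. ⊥bis P2·P1 via (12.015,6.42): [(8.6606, 0) (30.9967, 0) (27.6103, 29) (23.813, 29)]  |A|=378.9335
4. canonical 4-gon: [(8.6606, 0) (30.9967, 0) (27.6103, 29) (23.813, 29)]
5. shoelace: 378.9335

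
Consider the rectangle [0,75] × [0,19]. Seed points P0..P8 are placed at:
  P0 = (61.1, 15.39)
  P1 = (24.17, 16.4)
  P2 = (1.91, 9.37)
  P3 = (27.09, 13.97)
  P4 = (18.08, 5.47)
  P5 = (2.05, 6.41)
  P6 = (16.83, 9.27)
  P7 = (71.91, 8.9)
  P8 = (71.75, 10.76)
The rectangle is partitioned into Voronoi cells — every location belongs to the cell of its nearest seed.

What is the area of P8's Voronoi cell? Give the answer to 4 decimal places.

Area of P8's cell: 74.9342

1. box [0,75]×[0,19]: [(0, 0) (75, 0) (75, 19) (0, 19)]
2. ⊥bis P8·P0 via (66.425,13.075): [(60.7408, 0) (75, 0) (75, 19) (69.0008, 19)]  |A|=192.4548
3. ⊥bis P8·P1 via (47.96,13.58): [(60.7408, 0) (75, 0) (75, 19) (69.0008, 19)]  |A|=192.4548
4. ⊥bis P8·P2 via (36.83,10.065): [(60.7408, 0) (75, 0) (75, 19) (69.0008, 19)]  |A|=192.4548
5. ⊥bis P8·P3 via (49.42,12.365): [(60.7408, 0) (75, 0) (75, 19) (69.0008, 19)]  |A|=192.4548
6. ⊥bis P8·P4 via (44.915,8.115): [(60.7408, 0) (75, 0) (75, 19) (69.0008, 19)]  |A|=192.4548
7. ⊥bis P8·P5 via (36.9,8.585): [(60.7408, 0) (75, 0) (75, 19) (69.0008, 19)]  |A|=192.4548
8. ⊥bis P8·P6 via (44.29,10.015): [(60.7408, 0) (75, 0) (75, 19) (69.0008, 19)]  |A|=192.4548
9. ⊥bis P8·P7 via (71.83,9.83): [(64.7495, 9.2209) (75, 10.1027) (75, 19) (69.0008, 19)]  |A|=74.9342
10. canonical 4-gon: [(64.7495, 9.2209) (75, 10.1027) (75, 19) (69.0008, 19)]
11. shoelace: 74.9342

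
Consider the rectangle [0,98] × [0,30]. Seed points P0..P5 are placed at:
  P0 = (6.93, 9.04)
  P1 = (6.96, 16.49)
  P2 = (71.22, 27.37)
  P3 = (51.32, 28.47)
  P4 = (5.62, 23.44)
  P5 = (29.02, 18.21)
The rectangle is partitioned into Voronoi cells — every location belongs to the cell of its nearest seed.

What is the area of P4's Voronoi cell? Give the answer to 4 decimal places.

1. box [0,98]×[0,30]: [(0, 0) (98, 0) (98, 30) (0, 30)]
2. ⊥bis P4·P0 via (6.275,16.24): [(0, 15.6691) (98, 24.5844) (98, 30) (0, 30)]  |A|=967.5748
3. ⊥bis P4·P1 via (6.29,19.965): [(0, 18.7523) (58.3372, 30) (0, 30)]  |A|=328.0811
4. ⊥bis P4·P2 via (38.42,25.405): [(0, 18.7523) (38.3753, 26.1512) (38.1447, 30) (0, 30)]  |A|=289.223
5. ⊥bis P4·P3 via (28.47,25.955): [(0, 18.7523) (28.6547, 24.277) (28.0248, 30) (0, 30)]  |A|=241.3427
6. ⊥bis P4·P5 via (17.32,20.825): [(0, 18.7523) (17.6159, 22.1487) (19.3707, 30) (0, 30)]  |A|=175.1118
7. canonical 4-gon: [(0, 18.7523) (17.6159, 22.1487) (19.3707, 30) (0, 30)]
8. shoelace: 175.1118

Area of P4's cell: 175.1118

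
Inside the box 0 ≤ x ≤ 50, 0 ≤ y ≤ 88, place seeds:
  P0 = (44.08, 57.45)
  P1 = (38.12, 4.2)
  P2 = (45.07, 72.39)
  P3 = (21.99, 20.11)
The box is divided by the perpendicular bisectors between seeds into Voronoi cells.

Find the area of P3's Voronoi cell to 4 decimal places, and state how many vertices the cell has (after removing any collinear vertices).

Area of P3's cell: 1663.8325 (4 vertices)

1. box [0,50]×[0,88]: [(0, 0) (50, 0) (50, 88) (0, 88)]
2. ⊥bis P3·P0 via (33.035,38.78): [(0, 58.3232) (0, 0) (50, 0) (50, 28.7437)]  |A|=2176.6716
3. ⊥bis P3·P1 via (30.055,12.155): [(47.7376, 30.0821) (0, 58.3232) (0, 0) (18.0658, 0)]  |A|=1663.8325
4. ⊥bis P3·P2 via (33.53,46.25): [(47.7376, 30.0821) (0, 58.3232) (0, 0) (18.0658, 0)]  |A|=1663.8325
5. canonical 4-gon: [(47.7376, 30.0821) (0, 58.3232) (0, 0) (18.0658, 0)]
6. shoelace: 1663.8325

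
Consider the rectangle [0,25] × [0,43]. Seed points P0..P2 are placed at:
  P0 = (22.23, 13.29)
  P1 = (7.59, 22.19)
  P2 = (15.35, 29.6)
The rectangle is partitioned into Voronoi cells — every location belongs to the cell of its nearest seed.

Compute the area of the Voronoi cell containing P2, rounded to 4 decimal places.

1. box [0,25]×[0,43]: [(0, 0) (25, 0) (25, 43) (0, 43)]
2. ⊥bis P2·P0 via (18.79,21.445): [(0, 13.5189) (25, 24.0645) (25, 43) (0, 43)]  |A|=605.2073
3. ⊥bis P2·P1 via (11.47,25.895): [(0, 37.9068) (16.601, 20.5216) (25, 24.0645) (25, 43) (0, 43)]  |A|=402.7754
4. canonical 5-gon: [(0, 37.9068) (16.601, 20.5216) (25, 24.0645) (25, 43) (0, 43)]
5. shoelace: 402.7754

Area of P2's cell: 402.7754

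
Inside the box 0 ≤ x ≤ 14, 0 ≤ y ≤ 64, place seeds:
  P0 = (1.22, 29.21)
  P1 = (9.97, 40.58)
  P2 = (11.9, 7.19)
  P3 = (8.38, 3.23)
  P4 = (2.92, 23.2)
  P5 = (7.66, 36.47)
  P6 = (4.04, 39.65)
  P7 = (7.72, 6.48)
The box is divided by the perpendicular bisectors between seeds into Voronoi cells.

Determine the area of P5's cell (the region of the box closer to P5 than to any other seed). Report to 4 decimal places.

Area of P5's cell: 84.6285

1. box [0,14]×[0,64]: [(0, 0) (14, 0) (14, 64) (0, 64)]
2. ⊥bis P5·P0 via (4.44,32.84): [(0, 36.7785) (14, 24.3598) (14, 64) (0, 64)]  |A|=468.032
3. ⊥bis P5·P1 via (8.815,38.525): [(0, 43.4794) (0, 36.7785) (14, 24.3598) (14, 35.6108)]  |A|=125.6635
4. ⊥bis P5·P2 via (9.78,21.83): [(0, 43.4794) (0, 36.7785) (14, 24.3598) (14, 35.6108)]  |A|=125.6635
5. ⊥bis P5·P3 via (8.02,19.85): [(0, 43.4794) (0, 36.7785) (14, 24.3598) (14, 35.6108)]  |A|=125.6635
6. ⊥bis P5·P4 via (5.29,29.835): [(0, 43.4794) (0, 36.7785) (9.5383, 28.3175) (14, 26.7238) (14, 35.6108)]  |A|=120.3897
7. ⊥bis P5·P6 via (5.85,38.06): [(7.1035, 39.4869) (2.6552, 34.4232) (9.5383, 28.3175) (14, 26.7238) (14, 35.6108)]  |A|=84.6285
8. ⊥bis P5·P7 via (7.69,21.475): [(7.1035, 39.4869) (2.6552, 34.4232) (9.5383, 28.3175) (14, 26.7238) (14, 35.6108)]  |A|=84.6285
9. canonical 5-gon: [(7.1035, 39.4869) (2.6552, 34.4232) (9.5383, 28.3175) (14, 26.7238) (14, 35.6108)]
10. shoelace: 84.6285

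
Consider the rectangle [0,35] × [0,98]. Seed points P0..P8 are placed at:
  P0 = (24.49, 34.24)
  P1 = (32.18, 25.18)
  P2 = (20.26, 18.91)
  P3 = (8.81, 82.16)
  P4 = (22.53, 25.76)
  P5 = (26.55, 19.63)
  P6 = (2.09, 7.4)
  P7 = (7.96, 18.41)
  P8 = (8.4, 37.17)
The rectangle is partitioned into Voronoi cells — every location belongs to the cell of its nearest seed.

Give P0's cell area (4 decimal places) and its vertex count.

1. box [0,35]×[0,98]: [(0, 0) (35, 0) (35, 98) (0, 98)]
2. ⊥bis P0·P1 via (28.335,29.71): [(0, 5.6597) (35, 35.3672) (35, 98) (0, 98)]  |A|=2712.0308
3. ⊥bis P0·P2 via (22.375,26.575): [(0, 32.7489) (24.0854, 26.103) (35, 35.3672) (35, 98) (0, 98)]  |A|=2385.8022
4. ⊥bis P0·P3 via (16.65,58.2): [(0, 52.7519) (0, 32.7489) (24.0854, 26.103) (35, 35.3672) (35, 64.2043)]  |A|=1002.5368
5. ⊥bis P0·P4 via (23.51,30): [(0, 52.7519) (0, 35.4339) (27.5709, 29.0614) (35, 35.3672) (35, 64.2043)]  |A|=918.3144
6. ⊥bis P0·P5 via (25.52,26.935): [(0, 52.7519) (0, 35.4339) (27.5709, 29.0614) (35, 35.3672) (35, 64.2043)]  |A|=918.3144
7. ⊥bis P0·P6 via (13.29,20.82): [(0, 52.7519) (0, 35.4339) (27.5709, 29.0614) (35, 35.3672) (35, 64.2043)]  |A|=918.3144
8. ⊥bis P0·P7 via (16.225,26.325): [(0, 52.7519) (0, 43.2675) (9.6343, 33.2071) (27.5709, 29.0614) (35, 35.3672) (35, 64.2043)]  |A|=880.5789
9. ⊥bis P0·P8 via (16.445,35.705): [(20.7879, 59.554) (15.7334, 31.7974) (27.5709, 29.0614) (35, 35.3672) (35, 64.2043)]  |A|=510.7686
10. canonical 5-gon: [(20.7879, 59.554) (15.7334, 31.7974) (27.5709, 29.0614) (35, 35.3672) (35, 64.2043)]
11. shoelace: 510.7686

Area of P0's cell: 510.7686 (5 vertices)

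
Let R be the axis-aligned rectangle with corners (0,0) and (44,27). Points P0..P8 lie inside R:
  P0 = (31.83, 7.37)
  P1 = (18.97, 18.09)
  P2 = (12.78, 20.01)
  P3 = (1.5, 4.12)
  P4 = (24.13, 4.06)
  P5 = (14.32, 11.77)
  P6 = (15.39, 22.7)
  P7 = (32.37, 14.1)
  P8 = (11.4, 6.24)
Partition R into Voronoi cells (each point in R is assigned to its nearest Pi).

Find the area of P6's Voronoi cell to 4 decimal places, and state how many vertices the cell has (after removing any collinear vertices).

Area of P6's cell: 65.4339 (3 vertices)

1. box [0,44]×[0,27]: [(0, 0) (44, 0) (44, 27) (0, 27)]
2. ⊥bis P6·P0 via (23.61,15.035): [(0, 0) (9.5901, 0) (34.7671, 27) (0, 27)]  |A|=598.8233
3. ⊥bis P6·P1 via (17.18,20.395): [(0, 7.0535) (25.6853, 27) (0, 27)]  |A|=256.1664
4. ⊥bis P6·P2 via (14.085,21.355): [(16.0105, 19.4868) (25.6853, 27) (8.267, 27)]  |A|=65.4339
5. ⊥bis P6·P3 via (8.445,13.41): [(16.0105, 19.4868) (25.6853, 27) (8.267, 27)]  |A|=65.4339
6. ⊥bis P6·P4 via (19.76,13.38): [(16.0105, 19.4868) (25.6853, 27) (8.267, 27)]  |A|=65.4339
7. ⊥bis P6·P5 via (14.855,17.235): [(16.0105, 19.4868) (25.6853, 27) (8.267, 27)]  |A|=65.4339
8. ⊥bis P6·P7 via (23.88,18.4): [(16.0105, 19.4868) (25.6853, 27) (8.267, 27)]  |A|=65.4339
9. ⊥bis P6·P8 via (13.395,14.47): [(16.0105, 19.4868) (25.6853, 27) (8.267, 27)]  |A|=65.4339
10. canonical 3-gon: [(16.0105, 19.4868) (25.6853, 27) (8.267, 27)]
11. shoelace: 65.4339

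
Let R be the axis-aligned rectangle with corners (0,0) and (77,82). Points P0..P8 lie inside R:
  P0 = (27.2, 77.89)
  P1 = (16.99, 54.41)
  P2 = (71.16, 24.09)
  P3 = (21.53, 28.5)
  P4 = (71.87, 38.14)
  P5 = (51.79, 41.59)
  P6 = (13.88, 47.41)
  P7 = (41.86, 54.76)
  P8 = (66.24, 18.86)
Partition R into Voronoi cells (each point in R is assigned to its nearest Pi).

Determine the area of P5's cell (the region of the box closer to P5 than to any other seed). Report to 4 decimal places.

Area of P5's cell: 629.2508

1. box [0,77]×[0,82]: [(0, 0) (77, 0) (77, 82) (0, 82)]
2. ⊥bis P5·P0 via (39.495,59.74): [(0, 32.9857) (0, 0) (77, 0) (77, 82) (72.3554, 82)]  |A|=4540.7736
3. ⊥bis P5·P1 via (34.39,48): [(38.4555, 59.0358) (16.7072, 0) (77, 0) (77, 82) (72.3554, 82)]  |A|=3413.3704
4. ⊥bis P5·P2 via (61.475,32.84): [(38.4555, 59.0358) (16.7072, 0) (31.8054, 0) (77, 50.024) (77, 82) (72.3554, 82)]  |A|=2282.9643
5. ⊥bis P5·P3 via (36.66,35.045): [(38.4555, 59.0358) (32.8565, 43.8374) (45.3396, 14.9804) (77, 50.024) (77, 82) (72.3554, 82)]  |A|=1663.2529
6. ⊥bis P5·P4 via (61.83,39.865): [(68.6365, 79.4808) (38.4555, 59.0358) (32.8565, 43.8374) (45.3396, 14.9804) (60.4229, 31.6755)]  |A|=1202.8044
7. ⊥bis P5·P6 via (32.835,44.5): [(68.6365, 79.4808) (38.4555, 59.0358) (32.8565, 43.8374) (45.3396, 14.9804) (60.4229, 31.6755)]  |A|=1202.8044
8. ⊥bis P5·P7 via (46.825,48.175): [(65.7033, 62.409) (34.8771, 39.1665) (45.3396, 14.9804) (60.4229, 31.6755)]  |A|=682.0728
9. ⊥bis P5·P8 via (59.015,30.225): [(65.7033, 62.409) (34.8771, 39.1665) (43.1171, 20.1183) (59.244, 30.3706) (60.4229, 31.6755)]  |A|=629.2508
10. canonical 5-gon: [(65.7033, 62.409) (34.8771, 39.1665) (43.1171, 20.1183) (59.244, 30.3706) (60.4229, 31.6755)]
11. shoelace: 629.2508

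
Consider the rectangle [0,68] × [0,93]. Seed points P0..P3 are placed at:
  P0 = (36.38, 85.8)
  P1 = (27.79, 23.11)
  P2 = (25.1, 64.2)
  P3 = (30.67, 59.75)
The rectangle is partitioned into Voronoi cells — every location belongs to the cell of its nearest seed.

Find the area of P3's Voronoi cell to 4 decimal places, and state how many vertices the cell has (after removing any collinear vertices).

1. box [0,68]×[0,93]: [(0, 0) (68, 0) (68, 93) (0, 93)]
2. ⊥bis P3·P0 via (33.525,72.775): [(0, 80.1235) (0, 0) (68, 0) (68, 65.2183)]  |A|=4941.62
3. ⊥bis P3·P1 via (29.23,41.43): [(0, 80.1235) (0, 43.7276) (68, 38.3826) (68, 65.2183)]  |A|=2149.8756
4. ⊥bis P3·P2 via (27.885,61.975): [(36.068, 72.2176) (12.5204, 42.7434) (68, 38.3826) (68, 65.2183)]  |A|=1297.409
5. canonical 4-gon: [(36.068, 72.2176) (12.5204, 42.7434) (68, 38.3826) (68, 65.2183)]
6. shoelace: 1297.409

Area of P3's cell: 1297.4090 (4 vertices)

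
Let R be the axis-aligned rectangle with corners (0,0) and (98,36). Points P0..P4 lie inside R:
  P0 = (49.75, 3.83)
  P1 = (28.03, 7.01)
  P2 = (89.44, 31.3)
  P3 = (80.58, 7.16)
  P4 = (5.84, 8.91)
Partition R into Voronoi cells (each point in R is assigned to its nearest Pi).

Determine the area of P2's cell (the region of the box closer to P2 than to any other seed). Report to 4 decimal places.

1. box [0,98]×[0,36]: [(0, 0) (98, 0) (98, 36) (0, 36)]
2. ⊥bis P2·P0 via (69.595,17.565): [(81.752, 0) (98, 0) (98, 36) (56.8359, 36)]  |A|=1033.4185
3. ⊥bis P2·P1 via (58.735,19.155): [(81.752, 0) (98, 0) (98, 36) (56.8359, 36)]  |A|=1033.4185
4. ⊥bis P2·P3 via (85.01,19.23): [(62.801, 27.3813) (98, 14.4623) (98, 36) (56.8359, 36)]  |A|=556.4432
5. ⊥bis P2·P4 via (47.64,20.105): [(62.801, 27.3813) (98, 14.4623) (98, 36) (56.8359, 36)]  |A|=556.4432
6. canonical 4-gon: [(62.801, 27.3813) (98, 14.4623) (98, 36) (56.8359, 36)]
7. shoelace: 556.4432

Area of P2's cell: 556.4432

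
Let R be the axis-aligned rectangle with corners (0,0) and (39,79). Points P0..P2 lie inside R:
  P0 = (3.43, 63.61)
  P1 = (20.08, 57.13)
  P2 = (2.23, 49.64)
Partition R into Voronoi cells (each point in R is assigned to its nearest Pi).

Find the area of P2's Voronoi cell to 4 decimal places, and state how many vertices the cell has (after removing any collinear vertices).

Area of P2's cell: 1225.5641 (4 vertices)

1. box [0,39]×[0,79]: [(0, 0) (39, 0) (39, 79) (0, 79)]
2. ⊥bis P2·P0 via (2.83,56.625): [(0, 56.8681) (0, 0) (39, 0) (39, 53.5181)]  |A|=2152.5299
3. ⊥bis P2·P1 via (11.155,53.385): [(10.0559, 56.0043) (0, 56.8681) (0, 0) (33.5558, 0)]  |A|=1225.5641
4. canonical 4-gon: [(10.0559, 56.0043) (0, 56.8681) (0, 0) (33.5558, 0)]
5. shoelace: 1225.5641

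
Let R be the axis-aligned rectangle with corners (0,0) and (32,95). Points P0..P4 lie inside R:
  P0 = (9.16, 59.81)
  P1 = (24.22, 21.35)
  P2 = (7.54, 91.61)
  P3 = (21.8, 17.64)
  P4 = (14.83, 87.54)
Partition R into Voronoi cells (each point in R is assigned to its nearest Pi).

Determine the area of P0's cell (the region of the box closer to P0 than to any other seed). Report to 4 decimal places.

1. box [0,32]×[0,95]: [(0, 0) (32, 0) (32, 95) (0, 95)]
2. ⊥bis P0·P1 via (16.69,40.58): [(0, 34.0446) (32, 46.575) (32, 95) (0, 95)]  |A|=1750.086
3. ⊥bis P0·P2 via (8.35,75.71): [(0, 75.2846) (0, 34.0446) (32, 46.575) (32, 76.9148)]  |A|=1145.2769
4. ⊥bis P0·P3 via (15.48,38.725): [(0, 75.2846) (0, 34.085) (0.4403, 34.217) (32, 46.575) (32, 76.9148)]  |A|=1145.268
5. ⊥bis P0·P4 via (11.995,73.675): [(3.3006, 75.4528) (0, 75.2846) (0, 34.085) (0.4403, 34.217) (32, 46.575) (32, 69.5845)]  |A|=1040.0808
6. canonical 6-gon: [(3.3006, 75.4528) (0, 75.2846) (0, 34.085) (0.4403, 34.217) (32, 46.575) (32, 69.5845)]
7. shoelace: 1040.0808

Area of P0's cell: 1040.0808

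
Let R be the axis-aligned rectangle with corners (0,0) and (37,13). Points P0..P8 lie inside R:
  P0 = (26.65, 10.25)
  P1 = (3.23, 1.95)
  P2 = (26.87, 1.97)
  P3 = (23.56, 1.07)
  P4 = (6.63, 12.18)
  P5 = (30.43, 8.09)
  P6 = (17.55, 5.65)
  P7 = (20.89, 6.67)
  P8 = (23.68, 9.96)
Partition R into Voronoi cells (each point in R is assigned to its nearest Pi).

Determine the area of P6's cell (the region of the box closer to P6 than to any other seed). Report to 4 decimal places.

1. box [0,37]×[0,13]: [(0, 0) (37, 0) (37, 13) (0, 13)]
2. ⊥bis P6·P0 via (22.1,7.95): [(0, 0) (26.1187, 0) (19.5473, 13) (0, 13)]  |A|=296.8286
3. ⊥bis P6·P1 via (10.39,3.8): [(11.3718, 0) (26.1187, 0) (19.5473, 13) (8.0129, 13)]  |A|=170.8277
4. ⊥bis P6·P2 via (22.21,3.81): [(11.3718, 0) (20.7056, 0) (23.0795, 6.0122) (19.5473, 13) (8.0129, 13)]  |A|=154.5555
5. ⊥bis P6·P3 via (20.555,3.36): [(11.3718, 0) (17.9945, 0) (22.8788, 6.4093) (19.5473, 13) (8.0129, 13)]  |A|=144.7923
6. ⊥bis P6·P4 via (12.09,8.915): [(9.9801, 5.3866) (11.3718, 0) (17.9945, 0) (22.8788, 6.4093) (19.5473, 13) (14.5328, 13)]  |A|=119.973
7. ⊥bis P6·P5 via (23.99,6.87): [(9.9801, 5.3866) (11.3718, 0) (17.9945, 0) (22.8788, 6.4093) (19.5473, 13) (14.5328, 13)]  |A|=119.973
8. ⊥bis P6·P7 via (19.22,6.16): [(9.9801, 5.3866) (11.3718, 0) (17.9945, 0) (20.2124, 2.9104) (17.1311, 13) (14.5328, 13)]  |A|=93.1692
9. ⊥bis P6·P8 via (20.615,7.805): [(9.9801, 5.3866) (11.3718, 0) (17.9945, 0) (20.2124, 2.9104) (17.2607, 12.5757) (16.9624, 13) (14.5328, 13)]  |A|=93.1334
10. canonical 7-gon: [(9.9801, 5.3866) (11.3718, 0) (17.9945, 0) (20.2124, 2.9104) (17.2607, 12.5757) (16.9624, 13) (14.5328, 13)]
11. shoelace: 93.1334

Area of P6's cell: 93.1334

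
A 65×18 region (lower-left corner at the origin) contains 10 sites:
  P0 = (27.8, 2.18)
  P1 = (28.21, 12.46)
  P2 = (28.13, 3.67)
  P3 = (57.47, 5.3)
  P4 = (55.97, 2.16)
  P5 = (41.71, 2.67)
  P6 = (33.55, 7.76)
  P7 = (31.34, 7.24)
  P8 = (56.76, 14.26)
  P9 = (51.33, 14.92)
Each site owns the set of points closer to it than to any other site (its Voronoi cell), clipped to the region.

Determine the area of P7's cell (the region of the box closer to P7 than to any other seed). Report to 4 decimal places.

Area of P7's cell: 25.1105

1. box [0,65]×[0,18]: [(0, 0) (65, 0) (65, 18) (0, 18)]
2. ⊥bis P7·P0 via (29.57,4.71): [(36.3024, 0) (65, 0) (65, 18) (10.5736, 18)]  |A|=748.1166
3. ⊥bis P7·P1 via (29.775,9.85): [(25.7084, 7.4116) (36.3024, 0) (65, 0) (65, 18) (43.367, 18)]  |A|=574.5014
4. ⊥bis P7·P2 via (29.735,5.455): [(26.8186, 8.0773) (34.0468, 1.578) (36.3024, 0) (65, 0) (65, 18) (43.367, 18)]  |A|=568.4877
5. ⊥bis P7·P3 via (44.405,6.27): [(26.8186, 8.0773) (34.0468, 1.578) (36.3024, 0) (43.9395, 0) (45.2759, 18) (43.367, 18)]  |A|=201.4261
6. ⊥bis P7·P4 via (43.655,4.7): [(26.8186, 8.0773) (34.0468, 1.578) (36.3024, 0) (42.6856, 0) (44.6447, 9.4985) (45.2759, 18) (43.367, 18)]  |A|=195.4712
7. ⊥bis P7·P5 via (36.525,4.955): [(41.8812, 17.1091) (26.8186, 8.0773) (34.0468, 1.578) (34.8035, 1.0486)]  |A|=89.5398
8. ⊥bis P7·P6 via (32.445,7.5): [(31.6303, 10.9625) (26.8186, 8.0773) (33.7825, 1.8157)]  |A|=25.1105
9. ⊥bis P7·P8 via (44.05,10.75): [(31.6303, 10.9625) (26.8186, 8.0773) (33.7825, 1.8157)]  |A|=25.1105
10. ⊥bis P7·P9 via (41.335,11.08): [(31.6303, 10.9625) (26.8186, 8.0773) (33.7825, 1.8157)]  |A|=25.1105
11. canonical 3-gon: [(31.6303, 10.9625) (26.8186, 8.0773) (33.7825, 1.8157)]
12. shoelace: 25.1105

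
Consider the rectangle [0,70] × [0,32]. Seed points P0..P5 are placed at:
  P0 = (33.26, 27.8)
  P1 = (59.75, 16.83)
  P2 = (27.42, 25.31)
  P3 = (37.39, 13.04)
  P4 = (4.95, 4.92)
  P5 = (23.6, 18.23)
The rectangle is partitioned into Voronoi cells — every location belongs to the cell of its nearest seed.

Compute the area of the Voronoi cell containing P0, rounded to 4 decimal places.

Area of P0's cell: 187.7676

1. box [0,70]×[0,32]: [(0, 0) (70, 0) (70, 32) (0, 32)]
2. ⊥bis P0·P1 via (46.505,22.315): [(0, 0) (37.2639, 0) (50.5157, 32) (0, 32)]  |A|=1404.4749
3. ⊥bis P0·P2 via (30.34,26.555): [(39.431, 5.233) (50.5157, 32) (28.0184, 32)]  |A|=301.0925
4. ⊥bis P0·P3 via (35.325,20.42): [(33.2083, 19.8277) (47.0827, 23.7099) (50.5157, 32) (28.0184, 32)]  |A|=187.7676
5. ⊥bis P0·P4 via (19.105,16.36): [(33.2083, 19.8277) (47.0827, 23.7099) (50.5157, 32) (28.0184, 32)]  |A|=187.7676
6. ⊥bis P0·P5 via (28.43,23.015): [(33.2083, 19.8277) (47.0827, 23.7099) (50.5157, 32) (28.0184, 32)]  |A|=187.7676
7. canonical 4-gon: [(33.2083, 19.8277) (47.0827, 23.7099) (50.5157, 32) (28.0184, 32)]
8. shoelace: 187.7676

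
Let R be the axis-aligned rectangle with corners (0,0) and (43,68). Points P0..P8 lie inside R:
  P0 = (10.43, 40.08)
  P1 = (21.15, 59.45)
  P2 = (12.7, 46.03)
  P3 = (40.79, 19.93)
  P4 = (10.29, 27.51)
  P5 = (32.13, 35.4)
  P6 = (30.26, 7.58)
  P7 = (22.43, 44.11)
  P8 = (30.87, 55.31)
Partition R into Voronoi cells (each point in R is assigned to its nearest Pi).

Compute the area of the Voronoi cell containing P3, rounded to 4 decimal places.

Area of P3's cell: 202.9622

1. box [0,43]×[0,68]: [(0, 0) (43, 0) (43, 68) (0, 68)]
2. ⊥bis P3·P0 via (25.61,30.005): [(5.6956, 0) (43, 0) (43, 56.2065)]  |A|=1048.3746
3. ⊥bis P3·P1 via (30.97,39.69): [(32.5636, 40.4819) (5.6956, 0) (43, 0) (43, 45.6685)]  |A|=993.3849
4. ⊥bis P3·P2 via (26.745,32.98): [(34.7037, 41.5455) (29.6835, 36.1426) (5.6956, 0) (43, 0) (43, 45.6685)]  |A|=990.2731
5. ⊥bis P3·P4 via (25.54,23.72): [(34.7037, 41.5455) (29.6835, 36.1426) (27.9951, 33.5986) (19.645, 0) (43, 0) (43, 45.6685)]  |A|=755.9333
6. ⊥bis P3·P5 via (36.46,27.665): [(24.9141, 21.2017) (19.645, 0) (43, 0) (43, 31.326)]  |A|=530.8622
7. ⊥bis P3·P6 via (35.525,13.755): [(26.0473, 21.836) (43, 7.3816) (43, 31.326)]  |A|=202.9622
8. ⊥bis P3·P7 via (31.61,32.02): [(26.0473, 21.836) (43, 7.3816) (43, 31.326)]  |A|=202.9622
9. ⊥bis P3·P8 via (35.83,37.62): [(26.0473, 21.836) (43, 7.3816) (43, 31.326)]  |A|=202.9622
10. canonical 3-gon: [(26.0473, 21.836) (43, 7.3816) (43, 31.326)]
11. shoelace: 202.9622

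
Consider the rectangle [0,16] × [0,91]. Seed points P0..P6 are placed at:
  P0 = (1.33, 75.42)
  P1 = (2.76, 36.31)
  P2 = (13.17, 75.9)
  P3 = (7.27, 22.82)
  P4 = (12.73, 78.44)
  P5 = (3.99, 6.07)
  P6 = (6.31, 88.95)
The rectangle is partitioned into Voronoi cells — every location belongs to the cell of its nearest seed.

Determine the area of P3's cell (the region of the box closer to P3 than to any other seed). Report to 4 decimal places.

Area of P3's cell: 265.3127

1. box [0,16]×[0,91]: [(0, 0) (16, 0) (16, 91) (0, 91)]
2. ⊥bis P3·P0 via (4.3,49.12): [(0, 48.6344) (0, 0) (16, 0) (16, 50.4413)]  |A|=792.6053
3. ⊥bis P3·P1 via (5.015,29.565): [(0, 27.8884) (0, 0) (16, 0) (16, 33.2375)]  |A|=489.0072
4. ⊥bis P3·P2 via (10.22,49.36): [(0, 27.8884) (0, 0) (16, 0) (16, 33.2375)]  |A|=489.0072
5. ⊥bis P3·P4 via (10,50.63): [(0, 27.8884) (0, 0) (16, 0) (16, 33.2375)]  |A|=489.0072
6. ⊥bis P3·P5 via (5.63,14.445): [(0, 27.8884) (0, 15.5475) (16, 12.4143) (16, 33.2375)]  |A|=265.3127
7. ⊥bis P3·P6 via (6.79,55.885): [(0, 27.8884) (0, 15.5475) (16, 12.4143) (16, 33.2375)]  |A|=265.3127
8. canonical 4-gon: [(0, 27.8884) (0, 15.5475) (16, 12.4143) (16, 33.2375)]
9. shoelace: 265.3127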